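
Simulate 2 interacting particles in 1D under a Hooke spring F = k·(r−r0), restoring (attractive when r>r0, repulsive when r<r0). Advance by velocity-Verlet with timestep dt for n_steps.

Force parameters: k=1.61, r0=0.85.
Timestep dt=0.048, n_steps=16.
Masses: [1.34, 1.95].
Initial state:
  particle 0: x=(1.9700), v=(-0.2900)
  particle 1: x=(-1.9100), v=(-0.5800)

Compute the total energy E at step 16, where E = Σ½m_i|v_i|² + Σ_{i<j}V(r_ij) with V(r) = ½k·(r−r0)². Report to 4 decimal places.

7.7687

step 0: x0=(1.9700) x1=(-1.9100)
step 1: x0=(1.9519) x1=(-1.9350)
step 2: x0=(1.9254) x1=(-1.9541)
step 3: x0=(1.8905) x1=(-1.9676)
step 4: x0=(1.8472) x1=(-1.9753)
step 5: x0=(1.7958) x1=(-1.9773)
step 6: x0=(1.7362) x1=(-1.9738)
step 7: x0=(1.6687) x1=(-1.9648)
step 8: x0=(1.5936) x1=(-1.9506)
step 9: x0=(1.5109) x1=(-1.9312)
step 10: x0=(1.4211) x1=(-1.9069)
step 11: x0=(1.3244) x1=(-1.8778)
step 12: x0=(1.2213) x1=(-1.8443)
step 13: x0=(1.1119) x1=(-1.8066)
step 14: x0=(0.9969) x1=(-1.7650)
step 15: x0=(0.8766) x1=(-1.7197)
step 16: x0=(0.7514) x1=(-1.6711)
step 0 velocities: v0=(-0.2900) v1=(-0.5800)
step 0: KE=0.3843, PE=7.3906, E=7.7750
step 16 velocities: v0=(-2.6530) v1=(1.0438)
step 16: KE=5.7781, PE=1.9906, E=7.7687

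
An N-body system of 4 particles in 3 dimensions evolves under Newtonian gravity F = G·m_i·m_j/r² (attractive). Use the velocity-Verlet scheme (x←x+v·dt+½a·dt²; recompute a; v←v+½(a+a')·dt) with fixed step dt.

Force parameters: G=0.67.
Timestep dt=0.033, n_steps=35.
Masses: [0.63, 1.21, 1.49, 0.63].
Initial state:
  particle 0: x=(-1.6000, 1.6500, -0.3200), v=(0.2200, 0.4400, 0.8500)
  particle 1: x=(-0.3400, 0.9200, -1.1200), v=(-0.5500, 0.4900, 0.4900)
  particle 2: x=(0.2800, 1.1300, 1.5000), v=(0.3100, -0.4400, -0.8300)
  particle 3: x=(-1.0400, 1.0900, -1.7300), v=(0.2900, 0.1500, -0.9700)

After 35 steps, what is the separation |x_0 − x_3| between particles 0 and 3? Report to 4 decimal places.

step 0: x0=(-1.6000, 1.6500, -0.3200) x1=(-0.3400, 0.9200, -1.1200) x2=(0.2800, 1.1300, 1.5000) x3=(-1.0400, 1.0900, -1.7300)
step 1: x0=(-1.5925, 1.6644, -0.2921) x1=(-0.3584, 0.9363, -1.1039) x2=(0.2902, 1.1155, 1.4725) x3=(-1.0301, 1.0949, -1.7616)
step 2: x0=(-1.5847, 1.6786, -0.2643) x1=(-0.3772, 0.9527, -1.0879) x2=(0.3003, 1.1010, 1.4448) x3=(-1.0195, 1.0997, -1.7922)
step 3: x0=(-1.5764, 1.6925, -0.2368) x1=(-0.3965, 0.9693, -1.0720) x2=(0.3103, 1.0865, 1.4169) x3=(-1.0083, 1.1044, -1.8220)
step 4: x0=(-1.5677, 1.7062, -0.2094) x1=(-0.4161, 0.9860, -1.0563) x2=(0.3202, 1.0720, 1.3888) x3=(-0.9965, 1.1090, -1.8509)
step 5: x0=(-1.5586, 1.7197, -0.1823) x1=(-0.4361, 1.0029, -1.0406) x2=(0.3300, 1.0575, 1.3605) x3=(-0.9842, 1.1135, -1.8788)
step 6: x0=(-1.5490, 1.7329, -0.1553) x1=(-0.4564, 1.0199, -1.0251) x2=(0.3397, 1.0430, 1.3320) x3=(-0.9715, 1.1180, -1.9058)
step 7: x0=(-1.5391, 1.7459, -0.1286) x1=(-0.4770, 1.0371, -1.0097) x2=(0.3492, 1.0286, 1.3033) x3=(-0.9583, 1.1225, -1.9319)
step 8: x0=(-1.5287, 1.7586, -0.1020) x1=(-0.4979, 1.0543, -0.9944) x2=(0.3587, 1.0142, 1.2743) x3=(-0.9448, 1.1269, -1.9570)
step 9: x0=(-1.5179, 1.7710, -0.0757) x1=(-0.5190, 1.0717, -0.9791) x2=(0.3680, 0.9998, 1.2452) x3=(-0.9309, 1.1313, -1.9813)
step 10: x0=(-1.5067, 1.7832, -0.0496) x1=(-0.5403, 1.0892, -0.9640) x2=(0.3772, 0.9854, 1.2158) x3=(-0.9167, 1.1356, -2.0048)
step 11: x0=(-1.4951, 1.7951, -0.0237) x1=(-0.5618, 1.1068, -0.9488) x2=(0.3862, 0.9711, 1.1862) x3=(-0.9023, 1.1400, -2.0273)
step 12: x0=(-1.4830, 1.8067, 0.0019) x1=(-0.5835, 1.1245, -0.9337) x2=(0.3951, 0.9568, 1.1564) x3=(-0.8877, 1.1444, -2.0491)
step 13: x0=(-1.4705, 1.8181, 0.0272) x1=(-0.6053, 1.1423, -0.9187) x2=(0.4039, 0.9425, 1.1263) x3=(-0.8729, 1.1488, -2.0700)
step 14: x0=(-1.4576, 1.8291, 0.0524) x1=(-0.6272, 1.1602, -0.9036) x2=(0.4125, 0.9283, 1.0960) x3=(-0.8579, 1.1532, -2.0902)
step 15: x0=(-1.4442, 1.8399, 0.0772) x1=(-0.6492, 1.1781, -0.8885) x2=(0.4209, 0.9142, 1.0655) x3=(-0.8428, 1.1576, -2.1096)
step 16: x0=(-1.4304, 1.8503, 0.1017) x1=(-0.6713, 1.1961, -0.8733) x2=(0.4292, 0.9001, 1.0348) x3=(-0.8276, 1.1621, -2.1282)
step 17: x0=(-1.4162, 1.8604, 0.1260) x1=(-0.6934, 1.2142, -0.8581) x2=(0.4373, 0.8861, 1.0038) x3=(-0.8123, 1.1666, -2.1462)
step 18: x0=(-1.4015, 1.8702, 0.1499) x1=(-0.7156, 1.2324, -0.8427) x2=(0.4452, 0.8721, 0.9726) x3=(-0.7970, 1.1711, -2.1635)
step 19: x0=(-1.3864, 1.8796, 0.1735) x1=(-0.7377, 1.2506, -0.8273) x2=(0.4530, 0.8582, 0.9412) x3=(-0.7816, 1.1756, -2.1801)
step 20: x0=(-1.3709, 1.8887, 0.1967) x1=(-0.7599, 1.2689, -0.8118) x2=(0.4605, 0.8444, 0.9096) x3=(-0.7662, 1.1802, -2.1961)
step 21: x0=(-1.3549, 1.8974, 0.2196) x1=(-0.7821, 1.2873, -0.7961) x2=(0.4678, 0.8307, 0.8778) x3=(-0.7507, 1.1849, -2.2114)
step 22: x0=(-1.3385, 1.9058, 0.2421) x1=(-0.8043, 1.3057, -0.7802) x2=(0.4750, 0.8171, 0.8457) x3=(-0.7353, 1.1895, -2.2262)
step 23: x0=(-1.3218, 1.9138, 0.2641) x1=(-0.8264, 1.3242, -0.7642) x2=(0.4819, 0.8036, 0.8134) x3=(-0.7198, 1.1942, -2.2404)
step 24: x0=(-1.3046, 1.9215, 0.2857) x1=(-0.8484, 1.3427, -0.7479) x2=(0.4886, 0.7901, 0.7809) x3=(-0.7044, 1.1990, -2.2541)
step 25: x0=(-1.2870, 1.9287, 0.3069) x1=(-0.8704, 1.3612, -0.7315) x2=(0.4951, 0.7768, 0.7482) x3=(-0.6889, 1.2038, -2.2672)
step 26: x0=(-1.2690, 1.9356, 0.3276) x1=(-0.8923, 1.3798, -0.7148) x2=(0.5013, 0.7636, 0.7153) x3=(-0.6735, 1.2086, -2.2799)
step 27: x0=(-1.2506, 1.9420, 0.3478) x1=(-0.9141, 1.3985, -0.6979) x2=(0.5074, 0.7505, 0.6822) x3=(-0.6581, 1.2135, -2.2920)
step 28: x0=(-1.2319, 1.9481, 0.3675) x1=(-0.9357, 1.4172, -0.6807) x2=(0.5132, 0.7376, 0.6489) x3=(-0.6427, 1.2184, -2.3036)
step 29: x0=(-1.2128, 1.9537, 0.3867) x1=(-0.9573, 1.4359, -0.6632) x2=(0.5187, 0.7247, 0.6155) x3=(-0.6274, 1.2233, -2.3148)
step 30: x0=(-1.1934, 1.9589, 0.4052) x1=(-0.9787, 1.4546, -0.6455) x2=(0.5240, 0.7120, 0.5818) x3=(-0.6121, 1.2283, -2.3255)
step 31: x0=(-1.1736, 1.9637, 0.4232) x1=(-0.9999, 1.4734, -0.6275) x2=(0.5291, 0.6995, 0.5480) x3=(-0.5968, 1.2333, -2.3358)
step 32: x0=(-1.1536, 1.9681, 0.4406) x1=(-1.0210, 1.4922, -0.6091) x2=(0.5339, 0.6871, 0.5140) x3=(-0.5816, 1.2384, -2.3457)
step 33: x0=(-1.1333, 1.9720, 0.4573) x1=(-1.0419, 1.5111, -0.5905) x2=(0.5384, 0.6748, 0.4799) x3=(-0.5664, 1.2435, -2.3552)
step 34: x0=(-1.1127, 1.9755, 0.4734) x1=(-1.0626, 1.5299, -0.5716) x2=(0.5427, 0.6627, 0.4456) x3=(-0.5512, 1.2486, -2.3642)
step 35: x0=(-1.0919, 1.9786, 0.4888) x1=(-1.0831, 1.5488, -0.5523) x2=(0.5468, 0.6507, 0.4112) x3=(-0.5361, 1.2537, -2.3729)

3.0039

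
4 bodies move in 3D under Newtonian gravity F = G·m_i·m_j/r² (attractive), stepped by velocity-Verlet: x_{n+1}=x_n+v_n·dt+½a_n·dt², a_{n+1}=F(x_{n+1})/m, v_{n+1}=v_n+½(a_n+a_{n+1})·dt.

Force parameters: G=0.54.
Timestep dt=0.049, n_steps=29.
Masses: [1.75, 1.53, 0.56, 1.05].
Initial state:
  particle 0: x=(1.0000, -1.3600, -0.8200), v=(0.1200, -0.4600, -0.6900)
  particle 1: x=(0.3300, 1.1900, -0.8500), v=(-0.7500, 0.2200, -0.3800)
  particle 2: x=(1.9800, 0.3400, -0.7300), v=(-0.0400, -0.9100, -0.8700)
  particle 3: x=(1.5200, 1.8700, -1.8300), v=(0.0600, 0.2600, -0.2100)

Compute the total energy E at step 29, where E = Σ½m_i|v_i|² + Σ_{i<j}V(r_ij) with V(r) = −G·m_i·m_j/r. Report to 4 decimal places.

-0.3372

step 0: x0=(1.0000, -1.3600, -0.8200) x1=(0.3300, 1.1900, -0.8500) x2=(1.9800, 0.3400, -0.7300) x3=(1.5200, 1.8700, -1.8300)
step 1: x0=(1.0059, -1.3823, -0.8538) x1=(0.2936, 1.2007, -0.8688) x2=(1.9776, 0.2954, -0.7728) x3=(1.5227, 1.8824, -1.8400)
step 2: x0=(1.0118, -1.4040, -0.8877) x1=(0.2577, 1.2111, -0.8878) x2=(1.9743, 0.2509, -0.8158) x3=(1.5249, 1.8943, -1.8495)
step 3: x0=(1.0178, -1.4252, -0.9215) x1=(0.2224, 1.2214, -0.9070) x2=(1.9702, 0.2063, -0.8590) x3=(1.5267, 1.9055, -1.8584)
step 4: x0=(1.0238, -1.4458, -0.9554) x1=(0.1877, 1.2314, -0.9265) x2=(1.9653, 0.1617, -0.9024) x3=(1.5280, 1.9162, -1.8669)
step 5: x0=(1.0299, -1.4660, -0.9894) x1=(0.1536, 1.2413, -0.9462) x2=(1.9596, 0.1171, -0.9460) x3=(1.5288, 1.9263, -1.8749)
step 6: x0=(1.0360, -1.4856, -1.0233) x1=(0.1200, 1.2510, -0.9661) x2=(1.9531, 0.0724, -0.9898) x3=(1.5292, 1.9358, -1.8824)
step 7: x0=(1.0422, -1.5047, -1.0572) x1=(0.0869, 1.2604, -0.9863) x2=(1.9459, 0.0276, -1.0337) x3=(1.5291, 1.9448, -1.8896)
step 8: x0=(1.0484, -1.5232, -1.0912) x1=(0.0544, 1.2697, -1.0067) x2=(1.9379, -0.0173, -1.0777) x3=(1.5285, 1.9533, -1.8963)
step 9: x0=(1.0547, -1.5413, -1.1252) x1=(0.0224, 1.2789, -1.0272) x2=(1.9291, -0.0624, -1.1218) x3=(1.5275, 1.9612, -1.9027)
step 10: x0=(1.0611, -1.5588, -1.1592) x1=(-0.0092, 1.2878, -1.0480) x2=(1.9197, -0.1077, -1.1660) x3=(1.5260, 1.9686, -1.9087)
step 11: x0=(1.0675, -1.5758, -1.1932) x1=(-0.0402, 1.2966, -1.0690) x2=(1.9094, -0.1532, -1.2103) x3=(1.5241, 1.9756, -1.9144)
step 12: x0=(1.0740, -1.5923, -1.2272) x1=(-0.0707, 1.3052, -1.0901) x2=(1.8985, -0.1990, -1.2546) x3=(1.5218, 1.9820, -1.9197)
step 13: x0=(1.0806, -1.6083, -1.2613) x1=(-0.1007, 1.3137, -1.1114) x2=(1.8868, -0.2451, -1.2990) x3=(1.5190, 1.9879, -1.9248)
step 14: x0=(1.0872, -1.6237, -1.2953) x1=(-0.1303, 1.3220, -1.1329) x2=(1.8743, -0.2916, -1.3434) x3=(1.5157, 1.9934, -1.9296)
step 15: x0=(1.0940, -1.6386, -1.3294) x1=(-0.1594, 1.3302, -1.1545) x2=(1.8611, -0.3384, -1.3878) x3=(1.5120, 1.9984, -1.9340)
step 16: x0=(1.1008, -1.6530, -1.3635) x1=(-0.1880, 1.3382, -1.1764) x2=(1.8472, -0.3857, -1.4321) x3=(1.5079, 2.0030, -1.9383)
step 17: x0=(1.1077, -1.6668, -1.3976) x1=(-0.2161, 1.3461, -1.1983) x2=(1.8325, -0.4335, -1.4765) x3=(1.5033, 2.0071, -1.9423)
step 18: x0=(1.1148, -1.6800, -1.4317) x1=(-0.2438, 1.3538, -1.2205) x2=(1.8170, -0.4819, -1.5208) x3=(1.4983, 2.0108, -1.9460)
step 19: x0=(1.1220, -1.6927, -1.4659) x1=(-0.2711, 1.3614, -1.2427) x2=(1.8007, -0.5309, -1.5650) x3=(1.4929, 2.0140, -1.9495)
step 20: x0=(1.1293, -1.7047, -1.5001) x1=(-0.2979, 1.3689, -1.2651) x2=(1.7835, -0.5806, -1.6092) x3=(1.4870, 2.0168, -1.9529)
step 21: x0=(1.1368, -1.7161, -1.5343) x1=(-0.3242, 1.3762, -1.2877) x2=(1.7655, -0.6311, -1.6532) x3=(1.4807, 2.0192, -1.9560)
step 22: x0=(1.1445, -1.7269, -1.5686) x1=(-0.3501, 1.3834, -1.3104) x2=(1.7466, -0.6825, -1.6971) x3=(1.4740, 2.0212, -1.9589)
step 23: x0=(1.1523, -1.7370, -1.6029) x1=(-0.3756, 1.3905, -1.3332) x2=(1.7268, -0.7349, -1.7408) x3=(1.4668, 2.0228, -1.9617)
step 24: x0=(1.1603, -1.7465, -1.6373) x1=(-0.4007, 1.3975, -1.3561) x2=(1.7059, -0.7884, -1.7843) x3=(1.4592, 2.0240, -1.9643)
step 25: x0=(1.1686, -1.7551, -1.6717) x1=(-0.4253, 1.4043, -1.3792) x2=(1.6840, -0.8432, -1.8275) x3=(1.4511, 2.0248, -1.9667)
step 26: x0=(1.1771, -1.7630, -1.7063) x1=(-0.4495, 1.4110, -1.4024) x2=(1.6609, -0.8994, -1.8705) x3=(1.4427, 2.0252, -1.9690)
step 27: x0=(1.1859, -1.7701, -1.7409) x1=(-0.4733, 1.4176, -1.4256) x2=(1.6367, -0.9572, -1.9130) x3=(1.4338, 2.0253, -1.9711)
step 28: x0=(1.1950, -1.7762, -1.7757) x1=(-0.4967, 1.4241, -1.4490) x2=(1.6110, -1.0169, -1.9550) x3=(1.4245, 2.0249, -1.9731)
step 29: x0=(1.2045, -1.7813, -1.8107) x1=(-0.5197, 1.4305, -1.4725) x2=(1.5839, -1.0788, -1.9964) x3=(1.4147, 2.0242, -1.9750)
step 0 velocities: v0=(0.1200, -0.4600, -0.6900) v1=(-0.7500, 0.2200, -0.3800) v2=(-0.0400, -0.9100, -0.8700) v3=(0.0600, 0.2600, -0.2100)
step 0: KE=1.6969, PE=-2.0349, E=-0.3380
step 29 velocities: v0=(0.1980, -0.0921, -0.7161) v1=(-0.4644, 0.1291, -0.4807) v2=(-0.5706, -1.2905, -0.8372) v3=(-0.2033, -0.0179, -0.0373)
step 29: KE=1.6212, PE=-1.9584, E=-0.3372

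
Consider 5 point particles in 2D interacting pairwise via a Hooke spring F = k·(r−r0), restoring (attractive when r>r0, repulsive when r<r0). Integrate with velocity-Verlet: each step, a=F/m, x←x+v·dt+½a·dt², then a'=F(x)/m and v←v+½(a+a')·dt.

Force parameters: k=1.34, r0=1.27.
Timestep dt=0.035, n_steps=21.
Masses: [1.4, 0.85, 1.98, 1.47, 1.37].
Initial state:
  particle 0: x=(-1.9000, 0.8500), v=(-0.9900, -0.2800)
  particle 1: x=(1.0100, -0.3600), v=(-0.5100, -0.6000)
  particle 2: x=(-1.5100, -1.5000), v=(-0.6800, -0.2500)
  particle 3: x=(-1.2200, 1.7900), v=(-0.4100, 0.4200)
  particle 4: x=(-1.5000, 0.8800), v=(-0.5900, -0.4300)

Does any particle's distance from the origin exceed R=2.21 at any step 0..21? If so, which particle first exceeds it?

step 0: x0=(-1.9000, 0.8500) x1=(1.0100, -0.3600) x2=(-1.5100, -1.5000) x3=(-1.2200, 1.7900) x4=(-1.5000, 0.8800)
step 1: x0=(-1.9341, 0.8390) x1=(0.9866, -0.3790) x2=(-1.5332, -1.5067) x3=(-1.2336, 1.8031) x4=(-1.5194, 0.8637)
step 2: x0=(-1.9669, 0.8258) x1=(0.9519, -0.3940) x2=(-1.5553, -1.5095) x3=(-1.2458, 1.8128) x4=(-1.5362, 0.8451)
step 3: x0=(-1.9985, 0.8104) x1=(0.9062, -0.4049) x2=(-1.5763, -1.5082) x3=(-1.2567, 1.8191) x4=(-1.5505, 0.8240)
step 4: x0=(-2.0288, 0.7928) x1=(0.8496, -0.4117) x2=(-1.5962, -1.5029) x3=(-1.2663, 1.8219) x4=(-1.5623, 0.8007)
step 5: x0=(-2.0579, 0.7731) x1=(0.7823, -0.4145) x2=(-1.6150, -1.4938) x3=(-1.2747, 1.8211) x4=(-1.5717, 0.7752)
step 6: x0=(-2.0856, 0.7515) x1=(0.7047, -0.4133) x2=(-1.6327, -1.4808) x3=(-1.2819, 1.8168) x4=(-1.5788, 0.7475)
step 7: x0=(-2.1120, 0.7279) x1=(0.6173, -0.4083) x2=(-1.6494, -1.4640) x3=(-1.2881, 1.8089) x4=(-1.5837, 0.7177)
step 8: x0=(-2.1372, 0.7026) x1=(0.5206, -0.3995) x2=(-1.6652, -1.4437) x3=(-1.2933, 1.7974) x4=(-1.5865, 0.6861)
step 9: x0=(-2.1612, 0.6757) x1=(0.4152, -0.3871) x2=(-1.6800, -1.4198) x3=(-1.2978, 1.7823) x4=(-1.5873, 0.6526)
step 10: x0=(-2.1840, 0.6472) x1=(0.3017, -0.3714) x2=(-1.6940, -1.3925) x3=(-1.3015, 1.7638) x4=(-1.5863, 0.6175)
step 11: x0=(-2.2057, 0.6173) x1=(0.1810, -0.3526) x2=(-1.7072, -1.3620) x3=(-1.3046, 1.7418) x4=(-1.5837, 0.5808)
step 12: x0=(-2.2264, 0.5862) x1=(0.0537, -0.3310) x2=(-1.7197, -1.3284) x3=(-1.3072, 1.7166) x4=(-1.5796, 0.5428)
step 13: x0=(-2.2462, 0.5539) x1=(-0.0792, -0.3067) x2=(-1.7316, -1.2920) x3=(-1.3095, 1.6882) x4=(-1.5742, 0.5037)
step 14: x0=(-2.2652, 0.5207) x1=(-0.2170, -0.2802) x2=(-1.7429, -1.2530) x3=(-1.3116, 1.6567) x4=(-1.5677, 0.4635)
step 15: x0=(-2.2835, 0.4867) x1=(-0.3586, -0.2518) x2=(-1.7537, -1.2115) x3=(-1.3136, 1.6223) x4=(-1.5603, 0.4225)
step 16: x0=(-2.3012, 0.4521) x1=(-0.5033, -0.2217) x2=(-1.7641, -1.1677) x3=(-1.3155, 1.5852) x4=(-1.5523, 0.3809)
step 17: x0=(-2.3184, 0.4170) x1=(-0.6501, -0.1903) x2=(-1.7741, -1.1220) x3=(-1.3176, 1.5455) x4=(-1.5437, 0.3389)
step 18: x0=(-2.3354, 0.3815) x1=(-0.7981, -0.1580) x2=(-1.7840, -1.0746) x3=(-1.3199, 1.5035) x4=(-1.5348, 0.2966)
step 19: x0=(-2.3522, 0.3458) x1=(-0.9465, -0.1251) x2=(-1.7936, -1.0256) x3=(-1.3225, 1.4593) x4=(-1.5258, 0.2544)
step 20: x0=(-2.3689, 0.3101) x1=(-1.0945, -0.0920) x2=(-1.8032, -0.9755) x3=(-1.3254, 1.4132) x4=(-1.5169, 0.2124)
step 21: x0=(-2.3858, 0.2745) x1=(-1.2413, -0.0590) x2=(-1.8126, -0.9245) x3=(-1.3287, 1.3654) x4=(-1.5083, 0.1708)

yes, particle 3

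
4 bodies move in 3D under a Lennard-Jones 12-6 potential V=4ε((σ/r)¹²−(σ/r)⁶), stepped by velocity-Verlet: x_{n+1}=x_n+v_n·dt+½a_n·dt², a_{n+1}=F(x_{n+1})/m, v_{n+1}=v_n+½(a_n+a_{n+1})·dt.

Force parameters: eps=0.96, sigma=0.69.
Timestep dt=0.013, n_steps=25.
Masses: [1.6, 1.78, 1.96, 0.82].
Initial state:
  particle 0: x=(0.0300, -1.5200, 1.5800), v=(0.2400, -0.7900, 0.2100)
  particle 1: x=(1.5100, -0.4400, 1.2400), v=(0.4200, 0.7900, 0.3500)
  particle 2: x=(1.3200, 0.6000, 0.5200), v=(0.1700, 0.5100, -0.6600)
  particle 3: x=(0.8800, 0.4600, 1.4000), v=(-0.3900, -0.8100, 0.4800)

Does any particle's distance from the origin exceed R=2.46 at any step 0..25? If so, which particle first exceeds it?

no

step 0: x0=(0.0300, -1.5200, 1.5800) x1=(1.5100, -0.4400, 1.2400) x2=(1.3200, 0.6000, 0.5200) x3=(0.8800, 0.4600, 1.4000)
step 1: x0=(0.0331, -1.5303, 1.5827) x1=(1.5154, -0.4297, 1.2445) x2=(1.3222, 0.6066, 0.5115) x3=(0.8751, 0.4494, 1.4060)
step 2: x0=(0.0362, -1.5405, 1.5855) x1=(1.5208, -0.4192, 1.2491) x2=(1.3243, 0.6132, 0.5032) x3=(0.8705, 0.4387, 1.4117)
step 3: x0=(0.0394, -1.5508, 1.5882) x1=(1.5261, -0.4087, 1.2536) x2=(1.3263, 0.6197, 0.4950) x3=(0.8661, 0.4278, 1.4171)
step 4: x0=(0.0425, -1.5611, 1.5909) x1=(1.5313, -0.3980, 1.2582) x2=(1.3283, 0.6261, 0.4869) x3=(0.8621, 0.4168, 1.4221)
step 5: x0=(0.0456, -1.5713, 1.5936) x1=(1.5364, -0.3872, 1.2627) x2=(1.3303, 0.6325, 0.4790) x3=(0.8584, 0.4057, 1.4268)
step 6: x0=(0.0488, -1.5816, 1.5964) x1=(1.5414, -0.3763, 1.2672) x2=(1.3322, 0.6388, 0.4712) x3=(0.8550, 0.3943, 1.4313)
step 7: x0=(0.0519, -1.5918, 1.5991) x1=(1.5463, -0.3652, 1.2717) x2=(1.3341, 0.6451, 0.4635) x3=(0.8518, 0.3828, 1.4355)
step 8: x0=(0.0551, -1.6021, 1.6018) x1=(1.5511, -0.3540, 1.2763) x2=(1.3359, 0.6514, 0.4558) x3=(0.8490, 0.3711, 1.4395)
step 9: x0=(0.0582, -1.6123, 1.6045) x1=(1.5558, -0.3426, 1.2808) x2=(1.3377, 0.6576, 0.4483) x3=(0.8465, 0.3592, 1.4432)
step 10: x0=(0.0613, -1.6225, 1.6073) x1=(1.5604, -0.3312, 1.2854) x2=(1.3395, 0.6638, 0.4409) x3=(0.8444, 0.3470, 1.4468)
step 11: x0=(0.0645, -1.6328, 1.6100) x1=(1.5648, -0.3195, 1.2899) x2=(1.3413, 0.6699, 0.4335) x3=(0.8426, 0.3347, 1.4501)
step 12: x0=(0.0676, -1.6430, 1.6127) x1=(1.5690, -0.3077, 1.2945) x2=(1.3430, 0.6760, 0.4262) x3=(0.8412, 0.3220, 1.4533)
step 13: x0=(0.0708, -1.6533, 1.6154) x1=(1.5731, -0.2958, 1.2991) x2=(1.3448, 0.6821, 0.4190) x3=(0.8402, 0.3092, 1.4562)
step 14: x0=(0.0739, -1.6635, 1.6182) x1=(1.5771, -0.2837, 1.3037) x2=(1.3465, 0.6881, 0.4118) x3=(0.8396, 0.2960, 1.4590)
step 15: x0=(0.0771, -1.6737, 1.6209) x1=(1.5808, -0.2714, 1.3083) x2=(1.3481, 0.6941, 0.4047) x3=(0.8394, 0.2826, 1.4616)
step 16: x0=(0.0803, -1.6839, 1.6236) x1=(1.5843, -0.2590, 1.3130) x2=(1.3498, 0.7001, 0.3976) x3=(0.8398, 0.2689, 1.4640)
step 17: x0=(0.0834, -1.6942, 1.6263) x1=(1.5876, -0.2463, 1.3176) x2=(1.3515, 0.7060, 0.3906) x3=(0.8406, 0.2549, 1.4662)
step 18: x0=(0.0866, -1.7044, 1.6290) x1=(1.5907, -0.2335, 1.3223) x2=(1.3531, 0.7119, 0.3837) x3=(0.8420, 0.2405, 1.4683)
step 19: x0=(0.0897, -1.7146, 1.6318) x1=(1.5935, -0.2206, 1.3271) x2=(1.3548, 0.7177, 0.3767) x3=(0.8439, 0.2259, 1.4702)
step 20: x0=(0.0929, -1.7248, 1.6345) x1=(1.5961, -0.2074, 1.3318) x2=(1.3564, 0.7236, 0.3699) x3=(0.8464, 0.2110, 1.4719)
step 21: x0=(0.0961, -1.7350, 1.6372) x1=(1.5984, -0.1941, 1.3366) x2=(1.3581, 0.7294, 0.3631) x3=(0.8496, 0.1957, 1.4735)
step 22: x0=(0.0992, -1.7453, 1.6399) x1=(1.6004, -0.1807, 1.3414) x2=(1.3597, 0.7351, 0.3563) x3=(0.8533, 0.1802, 1.4748)
step 23: x0=(0.1024, -1.7555, 1.6426) x1=(1.6021, -0.1671, 1.3463) x2=(1.3613, 0.7409, 0.3495) x3=(0.8577, 0.1644, 1.4761)
step 24: x0=(0.1056, -1.7657, 1.6454) x1=(1.6035, -0.1533, 1.3512) x2=(1.3629, 0.7466, 0.3428) x3=(0.8627, 0.1483, 1.4771)
step 25: x0=(0.1087, -1.7759, 1.6481) x1=(1.6047, -0.1395, 1.3561) x2=(1.3645, 0.7523, 0.3361) x3=(0.8681, 0.1321, 1.4781)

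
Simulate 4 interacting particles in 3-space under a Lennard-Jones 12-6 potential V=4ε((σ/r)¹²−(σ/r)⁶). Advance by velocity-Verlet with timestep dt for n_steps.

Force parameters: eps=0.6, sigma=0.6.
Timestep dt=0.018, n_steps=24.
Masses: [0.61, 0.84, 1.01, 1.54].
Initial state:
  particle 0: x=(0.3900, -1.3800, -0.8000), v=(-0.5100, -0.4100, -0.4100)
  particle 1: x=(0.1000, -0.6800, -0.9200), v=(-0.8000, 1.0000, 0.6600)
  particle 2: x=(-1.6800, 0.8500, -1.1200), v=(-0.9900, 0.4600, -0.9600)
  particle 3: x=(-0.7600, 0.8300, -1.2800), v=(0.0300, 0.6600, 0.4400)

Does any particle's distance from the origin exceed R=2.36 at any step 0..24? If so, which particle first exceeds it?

yes, particle 2

step 0: x0=(0.3900, -1.3800, -0.8000) x1=(0.1000, -0.6800, -0.9200) x2=(-1.6800, 0.8500, -1.1200) x3=(-0.7600, 0.8300, -1.2800)
step 1: x0=(0.3806, -1.3868, -0.8075) x1=(0.0858, -0.6624, -0.9081) x2=(-1.6977, 0.8583, -1.1373) x3=(-0.7596, 0.8419, -1.2721)
step 2: x0=(0.3707, -1.3926, -0.8151) x1=(0.0718, -0.6456, -0.8960) x2=(-1.7151, 0.8665, -1.1546) x3=(-0.7593, 0.8538, -1.2641)
step 3: x0=(0.3605, -1.3974, -0.8228) x1=(0.0582, -0.6295, -0.8839) x2=(-1.7322, 0.8748, -1.1720) x3=(-0.7592, 0.8656, -1.2561)
step 4: x0=(0.3499, -1.4013, -0.8306) x1=(0.0448, -0.6140, -0.8717) x2=(-1.7492, 0.8831, -1.1894) x3=(-0.7592, 0.8775, -1.2481)
step 5: x0=(0.3390, -1.4044, -0.8385) x1=(0.0316, -0.5990, -0.8595) x2=(-1.7659, 0.8913, -1.2068) x3=(-0.7594, 0.8894, -1.2401)
step 6: x0=(0.3279, -1.4067, -0.8463) x1=(0.0187, -0.5847, -0.8473) x2=(-1.7824, 0.8996, -1.2242) x3=(-0.7597, 0.9013, -1.2321)
step 7: x0=(0.3164, -1.4084, -0.8542) x1=(0.0059, -0.5707, -0.8350) x2=(-1.7988, 0.9079, -1.2416) x3=(-0.7601, 0.9131, -1.2241)
step 8: x0=(0.3048, -1.4095, -0.8620) x1=(-0.0068, -0.5573, -0.8228) x2=(-1.8150, 0.9161, -1.2590) x3=(-0.7606, 0.9250, -1.2161)
step 9: x0=(0.2930, -1.4101, -0.8699) x1=(-0.0193, -0.5442, -0.8106) x2=(-1.8311, 0.9244, -1.2765) x3=(-0.7612, 0.9369, -1.2081)
step 10: x0=(0.2809, -1.4102, -0.8777) x1=(-0.0316, -0.5314, -0.7985) x2=(-1.8470, 0.9327, -1.2938) x3=(-0.7619, 0.9487, -1.2001)
step 11: x0=(0.2687, -1.4098, -0.8854) x1=(-0.0439, -0.5190, -0.7863) x2=(-1.8628, 0.9409, -1.3112) x3=(-0.7626, 0.9606, -1.1921)
step 12: x0=(0.2564, -1.4089, -0.8931) x1=(-0.0560, -0.5069, -0.7742) x2=(-1.8786, 0.9492, -1.3286) x3=(-0.7634, 0.9725, -1.1841)
step 13: x0=(0.2439, -1.4077, -0.9007) x1=(-0.0681, -0.4951, -0.7622) x2=(-1.8942, 0.9575, -1.3460) x3=(-0.7643, 0.9843, -1.1761)
step 14: x0=(0.2313, -1.4062, -0.9083) x1=(-0.0800, -0.4835, -0.7502) x2=(-1.9098, 0.9657, -1.3633) x3=(-0.7652, 0.9961, -1.1681)
step 15: x0=(0.2186, -1.4043, -0.9159) x1=(-0.0919, -0.4721, -0.7382) x2=(-1.9253, 0.9740, -1.3807) x3=(-0.7661, 1.0080, -1.1602)
step 16: x0=(0.2058, -1.4021, -0.9234) x1=(-0.1037, -0.4610, -0.7263) x2=(-1.9407, 0.9823, -1.3980) x3=(-0.7671, 1.0198, -1.1522)
step 17: x0=(0.1929, -1.3996, -0.9308) x1=(-0.1155, -0.4501, -0.7144) x2=(-1.9561, 0.9906, -1.4153) x3=(-0.7682, 1.0316, -1.1442)
step 18: x0=(0.1800, -1.3968, -0.9381) x1=(-0.1272, -0.4393, -0.7025) x2=(-1.9714, 0.9988, -1.4326) x3=(-0.7692, 1.0435, -1.1363)
step 19: x0=(0.1669, -1.3938, -0.9454) x1=(-0.1388, -0.4287, -0.6907) x2=(-1.9867, 1.0071, -1.4499) x3=(-0.7703, 1.0553, -1.1283)
step 20: x0=(0.1538, -1.3906, -0.9527) x1=(-0.1504, -0.4183, -0.6790) x2=(-2.0019, 1.0154, -1.4672) x3=(-0.7715, 1.0671, -1.1204)
step 21: x0=(0.1406, -1.3872, -0.9599) x1=(-0.1620, -0.4080, -0.6673) x2=(-2.0171, 1.0237, -1.4844) x3=(-0.7726, 1.0789, -1.1125)
step 22: x0=(0.1273, -1.3836, -0.9670) x1=(-0.1735, -0.3979, -0.6556) x2=(-2.0323, 1.0320, -1.5017) x3=(-0.7738, 1.0907, -1.1046)
step 23: x0=(0.1140, -1.3798, -0.9741) x1=(-0.1849, -0.3879, -0.6440) x2=(-2.0474, 1.0402, -1.5190) x3=(-0.7749, 1.1025, -1.0966)
step 24: x0=(0.1006, -1.3758, -0.9811) x1=(-0.1964, -0.3780, -0.6325) x2=(-2.0625, 1.0485, -1.5362) x3=(-0.7761, 1.1143, -1.0887)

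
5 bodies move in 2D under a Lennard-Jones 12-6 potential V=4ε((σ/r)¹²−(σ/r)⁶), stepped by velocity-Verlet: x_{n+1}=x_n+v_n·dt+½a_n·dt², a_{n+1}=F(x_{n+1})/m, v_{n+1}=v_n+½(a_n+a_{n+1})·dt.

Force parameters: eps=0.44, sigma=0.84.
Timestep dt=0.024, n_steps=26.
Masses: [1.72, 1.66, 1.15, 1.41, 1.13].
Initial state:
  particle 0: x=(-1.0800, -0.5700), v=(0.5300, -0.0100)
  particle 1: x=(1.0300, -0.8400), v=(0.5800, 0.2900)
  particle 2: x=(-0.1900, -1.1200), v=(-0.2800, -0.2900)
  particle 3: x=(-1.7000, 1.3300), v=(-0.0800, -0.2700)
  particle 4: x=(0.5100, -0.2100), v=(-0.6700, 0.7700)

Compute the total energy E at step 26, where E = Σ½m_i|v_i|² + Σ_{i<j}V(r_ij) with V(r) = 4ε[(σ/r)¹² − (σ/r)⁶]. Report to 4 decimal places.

step 0: x0=(-1.0800, -0.5700) x1=(1.0300, -0.8400) x2=(-0.1900, -1.1200) x3=(-1.7000, 1.3300) x4=(0.5100, -0.2100)
step 1: x0=(-1.0671, -0.5703) x1=(1.0461, -0.8359) x2=(-0.1967, -1.1266) x3=(-1.7019, 1.3235) x4=(0.4904, -0.1876)
step 2: x0=(-1.0538, -0.5709) x1=(1.0641, -0.8342) x2=(-0.2033, -1.1324) x3=(-1.7038, 1.3170) x4=(0.4673, -0.1621)
step 3: x0=(-1.0401, -0.5716) x1=(1.0825, -0.8332) x2=(-0.2100, -1.1374) x3=(-1.7057, 1.3105) x4=(0.4431, -0.1360)
step 4: x0=(-1.0260, -0.5726) x1=(1.1007, -0.8322) x2=(-0.2167, -1.1417) x3=(-1.7076, 1.3040) x4=(0.4186, -0.1103)
step 5: x0=(-1.0116, -0.5737) x1=(1.1185, -0.8310) x2=(-0.2235, -1.1454) x3=(-1.7095, 1.2974) x4=(0.3942, -0.0853)
step 6: x0=(-0.9969, -0.5749) x1=(1.1359, -0.8295) x2=(-0.2302, -1.1485) x3=(-1.7114, 1.2909) x4=(0.3699, -0.0611)
step 7: x0=(-0.9820, -0.5762) x1=(1.1529, -0.8277) x2=(-0.2368, -1.1511) x3=(-1.7133, 1.2843) x4=(0.3458, -0.0377)
step 8: x0=(-0.9670, -0.5774) x1=(1.1696, -0.8257) x2=(-0.2430, -1.1535) x3=(-1.7152, 1.2777) x4=(0.3218, -0.0150)
step 9: x0=(-0.9521, -0.5784) x1=(1.1859, -0.8235) x2=(-0.2487, -1.1558) x3=(-1.7170, 1.2711) x4=(0.2979, 0.0070)
step 10: x0=(-0.9376, -0.5790) x1=(1.2020, -0.8212) x2=(-0.2536, -1.1584) x3=(-1.7189, 1.2645) x4=(0.2739, 0.0285)
step 11: x0=(-0.9237, -0.5789) x1=(1.2178, -0.8187) x2=(-0.2571, -1.1616) x3=(-1.7207, 1.2579) x4=(0.2499, 0.0495)
step 12: x0=(-0.9106, -0.5779) x1=(1.2334, -0.8161) x2=(-0.2590, -1.1659) x3=(-1.7226, 1.2513) x4=(0.2257, 0.0699)
step 13: x0=(-0.8987, -0.5757) x1=(1.2488, -0.8135) x2=(-0.2588, -1.1716) x3=(-1.7244, 1.2446) x4=(0.2014, 0.0899)
step 14: x0=(-0.8879, -0.5721) x1=(1.2641, -0.8107) x2=(-0.2565, -1.1790) x3=(-1.7262, 1.2380) x4=(0.1770, 0.1095)
step 15: x0=(-0.8782, -0.5672) x1=(1.2793, -0.8080) x2=(-0.2522, -1.1880) x3=(-1.7280, 1.2313) x4=(0.1523, 0.1285)
step 16: x0=(-0.8694, -0.5611) x1=(1.2943, -0.8051) x2=(-0.2462, -1.1984) x3=(-1.7298, 1.2246) x4=(0.1274, 0.1472)
step 17: x0=(-0.8611, -0.5541) x1=(1.3093, -0.8023) x2=(-0.2389, -1.2097) x3=(-1.7316, 1.2179) x4=(0.1022, 0.1654)
step 18: x0=(-0.8532, -0.5463) x1=(1.3241, -0.7994) x2=(-0.2307, -1.2218) x3=(-1.7334, 1.2112) x4=(0.0767, 0.1832)
step 19: x0=(-0.8453, -0.5381) x1=(1.3388, -0.7965) x2=(-0.2221, -1.2340) x3=(-1.7351, 1.2044) x4=(0.0509, 0.2006)
step 20: x0=(-0.8372, -0.5297) x1=(1.3535, -0.7936) x2=(-0.2133, -1.2463) x3=(-1.7369, 1.1977) x4=(0.0248, 0.2175)
step 21: x0=(-0.8288, -0.5210) x1=(1.3681, -0.7907) x2=(-0.2045, -1.2584) x3=(-1.7386, 1.1909) x4=(-0.0018, 0.2339)
step 22: x0=(-0.8200, -0.5123) x1=(1.3827, -0.7878) x2=(-0.1958, -1.2701) x3=(-1.7403, 1.1841) x4=(-0.0287, 0.2499)
step 23: x0=(-0.8107, -0.5035) x1=(1.3971, -0.7848) x2=(-0.1874, -1.2813) x3=(-1.7420, 1.1773) x4=(-0.0561, 0.2653)
step 24: x0=(-0.8010, -0.4947) x1=(1.4116, -0.7819) x2=(-0.1792, -1.2920) x3=(-1.7437, 1.1704) x4=(-0.0839, 0.2802)
step 25: x0=(-0.7907, -0.4858) x1=(1.4259, -0.7789) x2=(-0.1714, -1.3022) x3=(-1.7453, 1.1636) x4=(-0.1121, 0.2945)
step 26: x0=(-0.7799, -0.4770) x1=(1.4403, -0.7760) x2=(-0.1638, -1.3118) x3=(-1.7469, 1.1567) x4=(-0.1407, 0.3083)
step 0 velocities: v0=(0.5300, -0.0100) v1=(0.5800, 0.2900) v2=(-0.2800, -0.2900) v3=(-0.0800, -0.2700) v4=(-0.6700, 0.7700)
step 0: KE=1.3286, PE=-0.3922, E=0.9364
step 26 velocities: v0=(0.4610, 0.3668) v1=(0.5958, 0.1223) v2=(0.3065, -0.3875) v3=(-0.0666, -0.2875) v4=(-1.2018, 0.5640)
step 26: KE=1.8031, PE=-0.8510, E=0.9521

0.9521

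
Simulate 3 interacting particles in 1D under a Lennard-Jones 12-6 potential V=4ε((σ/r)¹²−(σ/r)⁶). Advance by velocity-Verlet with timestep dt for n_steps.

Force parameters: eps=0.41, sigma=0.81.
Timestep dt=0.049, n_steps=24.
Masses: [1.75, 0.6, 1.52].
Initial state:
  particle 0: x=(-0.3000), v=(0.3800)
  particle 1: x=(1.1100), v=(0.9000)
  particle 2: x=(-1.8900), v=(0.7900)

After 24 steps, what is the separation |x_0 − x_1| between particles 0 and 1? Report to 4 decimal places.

1.9457

step 0: x0=(-0.3000) x1=(1.1100) x2=(-1.8900)
step 1: x0=(-0.2813) x1=(1.1536) x2=(-1.8512)
step 2: x0=(-0.2625) x1=(1.1964) x2=(-1.8122)
step 3: x0=(-0.2435) x1=(1.2385) x2=(-1.7731)
step 4: x0=(-0.2246) x1=(1.2798) x2=(-1.7337)
step 5: x0=(-0.2056) x1=(1.3206) x2=(-1.6940)
step 6: x0=(-0.1867) x1=(1.3608) x2=(-1.6542)
step 7: x0=(-0.1678) x1=(1.4005) x2=(-1.6140)
step 8: x0=(-0.1491) x1=(1.4397) x2=(-1.5735)
step 9: x0=(-0.1305) x1=(1.4786) x2=(-1.5327)
step 10: x0=(-0.1121) x1=(1.5170) x2=(-1.4915)
step 11: x0=(-0.0939) x1=(1.5550) x2=(-1.4498)
step 12: x0=(-0.0761) x1=(1.5928) x2=(-1.4077)
step 13: x0=(-0.0586) x1=(1.6302) x2=(-1.3651)
step 14: x0=(-0.0415) x1=(1.6673) x2=(-1.3218)
step 15: x0=(-0.0250) x1=(1.7042) x2=(-1.2779)
step 16: x0=(-0.0090) x1=(1.7408) x2=(-1.2332)
step 17: x0=(0.0063) x1=(1.7773) x2=(-1.1876)
step 18: x0=(0.0208) x1=(1.8135) x2=(-1.1410)
step 19: x0=(0.0342) x1=(1.8495) x2=(-1.0932)
step 20: x0=(0.0466) x1=(1.8853) x2=(-1.0440)
step 21: x0=(0.0576) x1=(1.9210) x2=(-0.9932)
step 22: x0=(0.0671) x1=(1.9566) x2=(-0.9406)
step 23: x0=(0.0750) x1=(1.9920) x2=(-0.8862)
step 24: x0=(0.0815) x1=(2.0273) x2=(-0.8300)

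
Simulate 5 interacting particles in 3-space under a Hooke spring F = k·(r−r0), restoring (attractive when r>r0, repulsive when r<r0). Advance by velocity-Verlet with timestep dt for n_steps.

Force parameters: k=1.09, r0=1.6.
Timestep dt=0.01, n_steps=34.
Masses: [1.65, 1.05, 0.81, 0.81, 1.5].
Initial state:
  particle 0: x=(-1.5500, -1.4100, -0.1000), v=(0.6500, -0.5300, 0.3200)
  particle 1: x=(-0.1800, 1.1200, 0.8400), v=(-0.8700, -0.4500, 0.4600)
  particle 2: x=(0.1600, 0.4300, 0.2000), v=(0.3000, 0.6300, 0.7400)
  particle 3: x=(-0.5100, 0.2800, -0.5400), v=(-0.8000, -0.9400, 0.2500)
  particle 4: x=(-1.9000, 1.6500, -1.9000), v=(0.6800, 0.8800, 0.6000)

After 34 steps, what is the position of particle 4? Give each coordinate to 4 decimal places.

(-1.5727, 1.8149, -1.5399)

step 0: x0=(-1.5500, -1.4100, -0.1000) x1=(-0.1800, 1.1200, 0.8400) x2=(0.1600, 0.4300, 0.2000) x3=(-0.5100, 0.2800, -0.5400) x4=(-1.9000, 1.6500, -1.9000)
step 1: x0=(-1.5435, -1.4152, -0.0968) x1=(-0.1888, 1.1155, 0.8445) x2=(0.1629, 0.4363, 0.2073) x3=(-0.5181, 0.2706, -0.5376) x4=(-1.8931, 1.6587, -1.8939)
step 2: x0=(-1.5368, -1.4201, -0.0937) x1=(-0.1978, 1.1109, 0.8489) x2=(0.1657, 0.4425, 0.2145) x3=(-0.5263, 0.2612, -0.5352) x4=(-1.8860, 1.6672, -1.8874)
step 3: x0=(-1.5301, -1.4247, -0.0906) x1=(-0.2069, 1.1063, 0.8531) x2=(0.1684, 0.4487, 0.2215) x3=(-0.5346, 0.2518, -0.5329) x4=(-1.8788, 1.6754, -1.8807)
step 4: x0=(-1.5233, -1.4291, -0.0875) x1=(-0.2162, 1.1016, 0.8572) x2=(0.1709, 0.4548, 0.2284) x3=(-0.5431, 0.2424, -0.5308) x4=(-1.8713, 1.6834, -1.8737)
step 5: x0=(-1.5164, -1.4333, -0.0844) x1=(-0.2257, 1.0968, 0.8611) x2=(0.1732, 0.4608, 0.2351) x3=(-0.5517, 0.2331, -0.5287) x4=(-1.8637, 1.6912, -1.8665)
step 6: x0=(-1.5095, -1.4371, -0.0814) x1=(-0.2354, 1.0920, 0.8648) x2=(0.1755, 0.4668, 0.2416) x3=(-0.5605, 0.2237, -0.5267) x4=(-1.8559, 1.6988, -1.8589)
step 7: x0=(-1.5024, -1.4407, -0.0785) x1=(-0.2453, 1.0872, 0.8684) x2=(0.1775, 0.4728, 0.2480) x3=(-0.5693, 0.2144, -0.5248) x4=(-1.8479, 1.7061, -1.8511)
step 8: x0=(-1.4953, -1.4441, -0.0755) x1=(-0.2553, 1.0823, 0.8718) x2=(0.1795, 0.4787, 0.2542) x3=(-0.5783, 0.2050, -0.5230) x4=(-1.8398, 1.7132, -1.8430)
step 9: x0=(-1.4881, -1.4472, -0.0726) x1=(-0.2655, 1.0773, 0.8751) x2=(0.1813, 0.4846, 0.2603) x3=(-0.5874, 0.1957, -0.5213) x4=(-1.8314, 1.7201, -1.8346)
step 10: x0=(-1.4809, -1.4500, -0.0697) x1=(-0.2759, 1.0723, 0.8783) x2=(0.1830, 0.4903, 0.2662) x3=(-0.5966, 0.1864, -0.5197) x4=(-1.8229, 1.7268, -1.8260)
step 11: x0=(-1.4735, -1.4526, -0.0669) x1=(-0.2864, 1.0673, 0.8813) x2=(0.1845, 0.4961, 0.2719) x3=(-0.6060, 0.1772, -0.5181) x4=(-1.8143, 1.7332, -1.8170)
step 12: x0=(-1.4661, -1.4549, -0.0641) x1=(-0.2971, 1.0622, 0.8841) x2=(0.1859, 0.5018, 0.2775) x3=(-0.6154, 0.1679, -0.5166) x4=(-1.8054, 1.7394, -1.8078)
step 13: x0=(-1.4586, -1.4569, -0.0613) x1=(-0.3080, 1.0570, 0.8868) x2=(0.1872, 0.5074, 0.2828) x3=(-0.6250, 0.1587, -0.5152) x4=(-1.7964, 1.7453, -1.7984)
step 14: x0=(-1.4511, -1.4587, -0.0586) x1=(-0.3191, 1.0518, 0.8894) x2=(0.1883, 0.5130, 0.2880) x3=(-0.6346, 0.1495, -0.5138) x4=(-1.7873, 1.7510, -1.7886)
step 15: x0=(-1.4434, -1.4602, -0.0558) x1=(-0.3303, 1.0466, 0.8918) x2=(0.1893, 0.5185, 0.2931) x3=(-0.6444, 0.1403, -0.5126) x4=(-1.7779, 1.7565, -1.7786)
step 16: x0=(-1.4357, -1.4615, -0.0532) x1=(-0.3417, 1.0413, 0.8940) x2=(0.1902, 0.5240, 0.2979) x3=(-0.6542, 0.1312, -0.5114) x4=(-1.7684, 1.7617, -1.7683)
step 17: x0=(-1.4279, -1.4625, -0.0505) x1=(-0.3532, 1.0359, 0.8961) x2=(0.1910, 0.5294, 0.3026) x3=(-0.6641, 0.1221, -0.5102) x4=(-1.7588, 1.7667, -1.7578)
step 18: x0=(-1.4201, -1.4633, -0.0479) x1=(-0.3649, 1.0305, 0.8981) x2=(0.1916, 0.5348, 0.3071) x3=(-0.6741, 0.1130, -0.5092) x4=(-1.7490, 1.7715, -1.7469)
step 19: x0=(-1.4122, -1.4638, -0.0453) x1=(-0.3768, 1.0251, 0.8999) x2=(0.1921, 0.5401, 0.3114) x3=(-0.6843, 0.1040, -0.5082) x4=(-1.7390, 1.7760, -1.7359)
step 20: x0=(-1.4042, -1.4640, -0.0427) x1=(-0.3888, 1.0196, 0.9016) x2=(0.1924, 0.5454, 0.3156) x3=(-0.6944, 0.0950, -0.5072) x4=(-1.7289, 1.7803, -1.7245)
step 21: x0=(-1.3962, -1.4640, -0.0402) x1=(-0.4009, 1.0140, 0.9032) x2=(0.1927, 0.5506, 0.3196) x3=(-0.7047, 0.0860, -0.5063) x4=(-1.7186, 1.7843, -1.7129)
step 22: x0=(-1.3881, -1.4638, -0.0377) x1=(-0.4133, 1.0084, 0.9046) x2=(0.1928, 0.5558, 0.3234) x3=(-0.7151, 0.0771, -0.5055) x4=(-1.7082, 1.7881, -1.7011)
step 23: x0=(-1.3800, -1.4633, -0.0352) x1=(-0.4257, 1.0028, 0.9058) x2=(0.1928, 0.5609, 0.3270) x3=(-0.7255, 0.0683, -0.5047) x4=(-1.6977, 1.7916, -1.6890)
step 24: x0=(-1.3718, -1.4625, -0.0328) x1=(-0.4384, 0.9971, 0.9070) x2=(0.1927, 0.5659, 0.3304) x3=(-0.7360, 0.0595, -0.5040) x4=(-1.6870, 1.7950, -1.6766)
step 25: x0=(-1.3635, -1.4615, -0.0304) x1=(-0.4511, 0.9914, 0.9079) x2=(0.1925, 0.5709, 0.3337) x3=(-0.7465, 0.0507, -0.5033) x4=(-1.6761, 1.7980, -1.6640)
step 26: x0=(-1.3552, -1.4602, -0.0280) x1=(-0.4641, 0.9856, 0.9088) x2=(0.1921, 0.5759, 0.3368) x3=(-0.7571, 0.0421, -0.5027) x4=(-1.6652, 1.8009, -1.6512)
step 27: x0=(-1.3468, -1.4587, -0.0256) x1=(-0.4771, 0.9797, 0.9095) x2=(0.1916, 0.5808, 0.3397) x3=(-0.7678, 0.0334, -0.5021) x4=(-1.6540, 1.8035, -1.6381)
step 28: x0=(-1.3384, -1.4570, -0.0233) x1=(-0.4903, 0.9739, 0.9101) x2=(0.1910, 0.5856, 0.3425) x3=(-0.7785, 0.0249, -0.5016) x4=(-1.6428, 1.8058, -1.6248)
step 29: x0=(-1.3299, -1.4550, -0.0209) x1=(-0.5037, 0.9679, 0.9106) x2=(0.1903, 0.5904, 0.3450) x3=(-0.7893, 0.0163, -0.5011) x4=(-1.6314, 1.8079, -1.6112)
step 30: x0=(-1.3214, -1.4528, -0.0187) x1=(-0.5171, 0.9620, 0.9109) x2=(0.1895, 0.5951, 0.3474) x3=(-0.8001, 0.0079, -0.5007) x4=(-1.6199, 1.8098, -1.5974)
step 31: x0=(-1.3128, -1.4503, -0.0164) x1=(-0.5308, 0.9560, 0.9111) x2=(0.1886, 0.5998, 0.3497) x3=(-0.8110, -0.0005, -0.5003) x4=(-1.6083, 1.8114, -1.5833)
step 32: x0=(-1.3042, -1.4476, -0.0142) x1=(-0.5445, 0.9499, 0.9112) x2=(0.1876, 0.6045, 0.3517) x3=(-0.8219, -0.0088, -0.4999) x4=(-1.5966, 1.8128, -1.5691)
step 33: x0=(-1.2955, -1.4447, -0.0119) x1=(-0.5584, 0.9438, 0.9111) x2=(0.1865, 0.6090, 0.3536) x3=(-0.8329, -0.0170, -0.4996) x4=(-1.5847, 1.8140, -1.5546)
step 34: x0=(-1.2868, -1.4415, -0.0097) x1=(-0.5724, 0.9376, 0.9110) x2=(0.1852, 0.6136, 0.3553) x3=(-0.8439, -0.0252, -0.4993) x4=(-1.5727, 1.8149, -1.5399)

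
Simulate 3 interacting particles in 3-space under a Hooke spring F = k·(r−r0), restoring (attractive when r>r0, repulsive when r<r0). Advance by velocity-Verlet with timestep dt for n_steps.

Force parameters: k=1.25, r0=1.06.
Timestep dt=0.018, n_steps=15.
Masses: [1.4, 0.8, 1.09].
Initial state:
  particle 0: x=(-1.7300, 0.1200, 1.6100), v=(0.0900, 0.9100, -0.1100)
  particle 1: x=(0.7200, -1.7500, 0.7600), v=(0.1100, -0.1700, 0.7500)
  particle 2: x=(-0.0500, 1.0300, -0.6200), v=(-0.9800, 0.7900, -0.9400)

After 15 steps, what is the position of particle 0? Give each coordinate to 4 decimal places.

step 0: x0=(-1.7300, 0.1200, 1.6100) x1=(0.7200, -1.7500, 0.7600) x2=(-0.0500, 1.0300, -0.6200)
step 1: x0=(-1.7280, 0.1363, 1.6077) x1=(0.7214, -1.7523, 0.7734) x2=(-0.0677, 1.0438, -0.6365)
step 2: x0=(-1.7252, 0.1524, 1.6049) x1=(0.7218, -1.7530, 0.7866) x2=(-0.0857, 1.0566, -0.6521)
step 3: x0=(-1.7216, 0.1683, 1.6015) x1=(0.7210, -1.7520, 0.7996) x2=(-0.1038, 1.0686, -0.6668)
step 4: x0=(-1.7173, 0.1839, 1.5975) x1=(0.7191, -1.7495, 0.8124) x2=(-0.1221, 1.0796, -0.6806)
step 5: x0=(-1.7122, 0.1994, 1.5929) x1=(0.7161, -1.7453, 0.8249) x2=(-0.1406, 1.0897, -0.6935)
step 6: x0=(-1.7063, 0.2147, 1.5878) x1=(0.7120, -1.7395, 0.8372) x2=(-0.1592, 1.0988, -0.7054)
step 7: x0=(-1.6997, 0.2297, 1.5821) x1=(0.7068, -1.7321, 0.8491) x2=(-0.1780, 1.1070, -0.7164)
step 8: x0=(-1.6923, 0.2445, 1.5758) x1=(0.7004, -1.7230, 0.8608) x2=(-0.1969, 1.1143, -0.7265)
step 9: x0=(-1.6842, 0.2591, 1.5690) x1=(0.6930, -1.7122, 0.8722) x2=(-0.2159, 1.1207, -0.7357)
step 10: x0=(-1.6754, 0.2735, 1.5616) x1=(0.6844, -1.6998, 0.8833) x2=(-0.2350, 1.1262, -0.7439)
step 11: x0=(-1.6659, 0.2877, 1.5537) x1=(0.6747, -1.6858, 0.8940) x2=(-0.2543, 1.1307, -0.7511)
step 12: x0=(-1.6556, 0.3016, 1.5452) x1=(0.6639, -1.6701, 0.9043) x2=(-0.2736, 1.1343, -0.7574)
step 13: x0=(-1.6447, 0.3153, 1.5362) x1=(0.6520, -1.6528, 0.9143) x2=(-0.2930, 1.1370, -0.7627)
step 14: x0=(-1.6331, 0.3288, 1.5267) x1=(0.6390, -1.6339, 0.9239) x2=(-0.3125, 1.1388, -0.7671)
step 15: x0=(-1.6208, 0.3420, 1.5166) x1=(0.6249, -1.6133, 0.9332) x2=(-0.3320, 1.1397, -0.7705)

(-1.6208, 0.3420, 1.5166)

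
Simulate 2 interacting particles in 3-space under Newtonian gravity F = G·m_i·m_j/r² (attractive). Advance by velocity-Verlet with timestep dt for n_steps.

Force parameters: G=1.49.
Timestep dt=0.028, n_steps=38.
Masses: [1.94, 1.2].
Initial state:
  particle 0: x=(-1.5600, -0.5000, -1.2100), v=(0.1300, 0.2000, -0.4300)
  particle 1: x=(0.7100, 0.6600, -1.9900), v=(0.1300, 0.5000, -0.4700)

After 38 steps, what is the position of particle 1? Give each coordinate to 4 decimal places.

step 0: x0=(-1.5600, -0.5000, -1.2100) x1=(0.7100, 0.6600, -1.9900)
step 1: x0=(-1.5563, -0.4944, -1.2221) x1=(0.7135, 0.6739, -2.0031)
step 2: x0=(-1.5524, -0.4886, -1.2342) x1=(0.7167, 0.6877, -2.0161)
step 3: x0=(-1.5483, -0.4828, -1.2464) x1=(0.7197, 0.7014, -2.0291)
step 4: x0=(-1.5441, -0.4769, -1.2586) x1=(0.7224, 0.7149, -2.0419)
step 5: x0=(-1.5397, -0.4709, -1.2709) x1=(0.7248, 0.7283, -2.0546)
step 6: x0=(-1.5352, -0.4648, -1.2833) x1=(0.7270, 0.7415, -2.0673)
step 7: x0=(-1.5304, -0.4587, -1.2957) x1=(0.7289, 0.7546, -2.0798)
step 8: x0=(-1.5256, -0.4524, -1.3082) x1=(0.7305, 0.7675, -2.0923)
step 9: x0=(-1.5205, -0.4461, -1.3207) x1=(0.7319, 0.7803, -2.1047)
step 10: x0=(-1.5153, -0.4397, -1.3333) x1=(0.7330, 0.7930, -2.1170)
step 11: x0=(-1.5099, -0.4331, -1.3459) x1=(0.7338, 0.8055, -2.1292)
step 12: x0=(-1.5044, -0.4265, -1.3586) x1=(0.7344, 0.8179, -2.1413)
step 13: x0=(-1.4987, -0.4198, -1.3714) x1=(0.7347, 0.8301, -2.1533)
step 14: x0=(-1.4928, -0.4130, -1.3842) x1=(0.7347, 0.8422, -2.1652)
step 15: x0=(-1.4868, -0.4062, -1.3970) x1=(0.7345, 0.8541, -2.1770)
step 16: x0=(-1.4806, -0.3992, -1.4100) x1=(0.7340, 0.8659, -2.1887)
step 17: x0=(-1.4742, -0.3921, -1.4229) x1=(0.7333, 0.8775, -2.2004)
step 18: x0=(-1.4677, -0.3849, -1.4360) x1=(0.7323, 0.8889, -2.2119)
step 19: x0=(-1.4610, -0.3777, -1.4491) x1=(0.7310, 0.9003, -2.2233)
step 20: x0=(-1.4542, -0.3703, -1.4622) x1=(0.7294, 0.9114, -2.2347)
step 21: x0=(-1.4472, -0.3629, -1.4755) x1=(0.7276, 0.9224, -2.2460)
step 22: x0=(-1.4400, -0.3553, -1.4887) x1=(0.7256, 0.9333, -2.2571)
step 23: x0=(-1.4327, -0.3477, -1.5021) x1=(0.7232, 0.9440, -2.2682)
step 24: x0=(-1.4252, -0.3399, -1.5155) x1=(0.7206, 0.9545, -2.2792)
step 25: x0=(-1.4175, -0.3321, -1.5289) x1=(0.7177, 0.9648, -2.2900)
step 26: x0=(-1.4096, -0.3241, -1.5424) x1=(0.7145, 0.9750, -2.3008)
step 27: x0=(-1.4016, -0.3161, -1.5560) x1=(0.7111, 0.9851, -2.3115)
step 28: x0=(-1.3934, -0.3079, -1.5696) x1=(0.7074, 0.9949, -2.3221)
step 29: x0=(-1.3851, -0.2996, -1.5833) x1=(0.7034, 1.0046, -2.3326)
step 30: x0=(-1.3765, -0.2913, -1.5971) x1=(0.6992, 1.0141, -2.3430)
step 31: x0=(-1.3678, -0.2828, -1.6109) x1=(0.6946, 1.0235, -2.3532)
step 32: x0=(-1.3590, -0.2742, -1.6248) x1=(0.6898, 1.0326, -2.3634)
step 33: x0=(-1.3499, -0.2655, -1.6387) x1=(0.6847, 1.0416, -2.3735)
step 34: x0=(-1.3407, -0.2567, -1.6527) x1=(0.6793, 1.0504, -2.3835)
step 35: x0=(-1.3313, -0.2477, -1.6668) x1=(0.6736, 1.0590, -2.3934)
step 36: x0=(-1.3217, -0.2387, -1.6809) x1=(0.6677, 1.0675, -2.4031)
step 37: x0=(-1.3119, -0.2295, -1.6951) x1=(0.6614, 1.0757, -2.4128)
step 38: x0=(-1.3020, -0.2202, -1.7094) x1=(0.6548, 1.0837, -2.4223)

(0.6548, 1.0837, -2.4223)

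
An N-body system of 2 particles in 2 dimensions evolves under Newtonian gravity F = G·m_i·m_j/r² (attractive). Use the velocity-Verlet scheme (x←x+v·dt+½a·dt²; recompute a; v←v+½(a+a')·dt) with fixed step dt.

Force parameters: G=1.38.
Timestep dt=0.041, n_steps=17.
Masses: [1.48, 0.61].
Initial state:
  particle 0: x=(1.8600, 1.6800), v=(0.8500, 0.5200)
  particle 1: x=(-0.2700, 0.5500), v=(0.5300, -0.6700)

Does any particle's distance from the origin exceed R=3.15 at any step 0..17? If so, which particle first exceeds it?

yes, particle 0

step 0: x0=(1.8600, 1.6800) x1=(-0.2700, 0.5500)
step 1: x0=(1.8947, 1.7013) x1=(-0.2480, 0.5227)
step 2: x0=(1.9293, 1.7224) x1=(-0.2255, 0.4956)
step 3: x0=(1.9636, 1.7434) x1=(-0.2025, 0.4688)
step 4: x0=(1.9978, 1.7644) x1=(-0.1791, 0.4423)
step 5: x0=(2.0317, 1.7852) x1=(-0.1552, 0.4161)
step 6: x0=(2.0655, 1.8059) x1=(-0.1309, 0.3901)
step 7: x0=(2.0991, 1.8265) x1=(-0.1061, 0.3645)
step 8: x0=(2.1325, 1.8469) x1=(-0.0809, 0.3391)
step 9: x0=(2.1658, 1.8673) x1=(-0.0554, 0.3139)
step 10: x0=(2.1989, 1.8875) x1=(-0.0294, 0.2890)
step 11: x0=(2.2319, 1.9077) x1=(-0.0031, 0.2644)
step 12: x0=(2.2647, 1.9277) x1=(0.0236, 0.2401)
step 13: x0=(2.2973, 1.9476) x1=(0.0506, 0.2160)
step 14: x0=(2.3299, 1.9674) x1=(0.0780, 0.1922)
step 15: x0=(2.3623, 1.9872) x1=(0.1057, 0.1686)
step 16: x0=(2.3945, 2.0068) x1=(0.1337, 0.1453)
step 17: x0=(2.4267, 2.0263) x1=(0.1620, 0.1223)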